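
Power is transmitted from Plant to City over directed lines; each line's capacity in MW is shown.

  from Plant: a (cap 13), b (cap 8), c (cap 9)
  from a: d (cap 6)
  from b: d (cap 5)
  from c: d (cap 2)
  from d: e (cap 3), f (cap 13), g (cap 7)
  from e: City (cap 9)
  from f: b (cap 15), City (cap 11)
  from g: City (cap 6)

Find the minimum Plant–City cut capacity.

13

Augment Plant→a→d→e→City: bottleneck 3, flow now 3.
Augment Plant→a→d→f→City: bottleneck 3, flow now 6.
Augment Plant→b→d→f→City: bottleneck 5, flow now 11.
Augment Plant→c→d→f→City: bottleneck 2, flow now 13.
No augmenting path remains; maximum flow = 13.
By max-flow min-cut, the minimum cut capacity equals the max flow.
In the residual graph, reachable from Plant: {Plant, a, b, c}.
Min-cut edges: a→d (6), b→d (5), c→d (2); capacity 6 + 5 + 2 = 13.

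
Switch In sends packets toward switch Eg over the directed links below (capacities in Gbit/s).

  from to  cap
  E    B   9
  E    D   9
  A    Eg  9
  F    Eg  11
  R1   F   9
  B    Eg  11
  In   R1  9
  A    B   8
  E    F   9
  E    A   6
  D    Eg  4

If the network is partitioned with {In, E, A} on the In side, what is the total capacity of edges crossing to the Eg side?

Edges leaving {In, E, A}: In→R1 (9), E→D (9), E→F (9), E→B (9), A→B (8), A→Eg (9).
Cut capacity = 9 + 9 + 9 + 9 + 8 + 9 = 53.

53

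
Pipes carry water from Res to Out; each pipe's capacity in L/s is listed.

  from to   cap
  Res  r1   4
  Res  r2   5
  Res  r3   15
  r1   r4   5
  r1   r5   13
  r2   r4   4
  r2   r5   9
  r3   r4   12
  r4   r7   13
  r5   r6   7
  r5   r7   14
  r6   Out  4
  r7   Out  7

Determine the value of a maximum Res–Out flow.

Augment Res→r1→r4→r7→Out: bottleneck 4, flow now 4.
Augment Res→r2→r4→r7→Out: bottleneck 3, flow now 7.
Augment Res→r2→r5→r6→Out: bottleneck 2, flow now 9.
Augment Res→r3→r4→r1→r5→r6→Out: bottleneck 2, flow now 11. (uses reverse residual edge)
No augmenting path remains; maximum flow = 11.
In the residual graph, reachable from Res: {Res, r1, r2, r3, r4, r5, r6, r7}.
Min-cut edges: r6→Out (4), r7→Out (7); capacity 4 + 7 = 11.
This cut is saturated, so no flow can exceed 11.

11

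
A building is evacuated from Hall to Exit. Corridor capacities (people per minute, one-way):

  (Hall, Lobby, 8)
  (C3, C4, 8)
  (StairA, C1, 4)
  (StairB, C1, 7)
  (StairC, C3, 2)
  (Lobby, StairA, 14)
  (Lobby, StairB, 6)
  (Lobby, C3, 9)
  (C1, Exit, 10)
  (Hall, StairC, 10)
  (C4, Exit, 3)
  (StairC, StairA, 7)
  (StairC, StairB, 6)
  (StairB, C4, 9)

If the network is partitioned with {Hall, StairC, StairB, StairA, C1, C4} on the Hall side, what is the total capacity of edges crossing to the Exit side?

Edges leaving {Hall, StairC, StairB, StairA, C1, C4}: Hall→Lobby (8), StairC→C3 (2), C1→Exit (10), C4→Exit (3).
Cut capacity = 8 + 2 + 10 + 3 = 23.

23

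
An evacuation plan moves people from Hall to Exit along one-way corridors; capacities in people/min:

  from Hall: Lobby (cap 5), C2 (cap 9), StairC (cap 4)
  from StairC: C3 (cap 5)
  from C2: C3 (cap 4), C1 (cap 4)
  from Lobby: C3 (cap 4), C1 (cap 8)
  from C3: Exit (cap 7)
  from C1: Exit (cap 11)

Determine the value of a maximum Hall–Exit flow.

Augment Hall→StairC→C3→Exit: bottleneck 4, flow now 4.
Augment Hall→C2→C3→Exit: bottleneck 3, flow now 7.
Augment Hall→C2→C1→Exit: bottleneck 4, flow now 11.
Augment Hall→Lobby→C1→Exit: bottleneck 5, flow now 16.
No augmenting path remains; maximum flow = 16.
In the residual graph, reachable from Hall: {Hall, StairC, C2, C3}.
Min-cut edges: Hall→Lobby (5), C2→C1 (4), C3→Exit (7); capacity 5 + 4 + 7 = 16.
This cut is saturated, so no flow can exceed 16.

16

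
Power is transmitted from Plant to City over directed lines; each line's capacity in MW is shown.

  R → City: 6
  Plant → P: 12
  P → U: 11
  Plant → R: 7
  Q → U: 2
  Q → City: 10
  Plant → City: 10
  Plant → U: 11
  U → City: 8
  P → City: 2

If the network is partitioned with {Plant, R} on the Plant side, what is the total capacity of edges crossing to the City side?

39

Edges leaving {Plant, R}: Plant→P (12), Plant→U (11), Plant→City (10), R→City (6).
Cut capacity = 12 + 11 + 10 + 6 = 39.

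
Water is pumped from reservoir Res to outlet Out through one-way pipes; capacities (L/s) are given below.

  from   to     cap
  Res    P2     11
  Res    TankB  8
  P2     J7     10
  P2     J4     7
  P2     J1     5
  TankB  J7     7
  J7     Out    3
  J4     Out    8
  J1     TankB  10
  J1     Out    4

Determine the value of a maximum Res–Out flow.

Augment Res→P2→J7→Out: bottleneck 3, flow now 3.
Augment Res→P2→J4→Out: bottleneck 7, flow now 10.
Augment Res→P2→J1→Out: bottleneck 1, flow now 11.
Augment Res→TankB→J7→P2→J1→Out: bottleneck 3, flow now 14. (uses reverse residual edge)
No augmenting path remains; maximum flow = 14.
In the residual graph, reachable from Res: {Res, TankB, J7}.
Min-cut edges: Res→P2 (11), J7→Out (3); capacity 11 + 3 = 14.
This cut is saturated, so no flow can exceed 14.

14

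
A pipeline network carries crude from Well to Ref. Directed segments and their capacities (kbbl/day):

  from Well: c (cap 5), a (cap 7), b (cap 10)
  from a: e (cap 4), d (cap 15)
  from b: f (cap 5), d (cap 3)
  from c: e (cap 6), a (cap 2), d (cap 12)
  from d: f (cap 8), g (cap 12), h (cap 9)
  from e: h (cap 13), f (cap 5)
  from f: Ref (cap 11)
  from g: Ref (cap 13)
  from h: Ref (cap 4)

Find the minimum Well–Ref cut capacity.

Augment Well→b→f→Ref: bottleneck 5, flow now 5.
Augment Well→a→d→f→Ref: bottleneck 6, flow now 11.
Augment Well→a→d→g→Ref: bottleneck 1, flow now 12.
Augment Well→b→d→g→Ref: bottleneck 3, flow now 15.
Augment Well→c→d→g→Ref: bottleneck 5, flow now 20.
No augmenting path remains; maximum flow = 20.
By max-flow min-cut, the minimum cut capacity equals the max flow.
In the residual graph, reachable from Well: {Well, b}.
Min-cut edges: Well→a (7), Well→c (5), b→d (3), b→f (5); capacity 7 + 5 + 3 + 5 = 20.

20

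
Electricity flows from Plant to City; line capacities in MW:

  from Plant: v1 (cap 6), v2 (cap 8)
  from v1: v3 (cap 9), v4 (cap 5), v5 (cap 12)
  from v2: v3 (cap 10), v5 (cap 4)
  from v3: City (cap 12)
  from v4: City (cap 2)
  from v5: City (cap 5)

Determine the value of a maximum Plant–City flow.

14

Augment Plant→v1→v3→City: bottleneck 6, flow now 6.
Augment Plant→v2→v3→City: bottleneck 6, flow now 12.
Augment Plant→v2→v5→City: bottleneck 2, flow now 14.
No augmenting path remains; maximum flow = 14.
In the residual graph, reachable from Plant: {Plant}.
Min-cut edges: Plant→v1 (6), Plant→v2 (8); capacity 6 + 8 = 14.
This cut is saturated, so no flow can exceed 14.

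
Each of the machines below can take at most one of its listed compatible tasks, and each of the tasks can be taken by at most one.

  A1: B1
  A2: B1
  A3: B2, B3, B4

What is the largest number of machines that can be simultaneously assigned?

Unit-capacity flow: source→left, listed edges, right→sink; max matching = max flow.
Augmenting path A1→B1 (+1); matched 1.
Augmenting path A3→B2 (+1); matched 2.
No augmenting path remains; maximum matching = 2.
König certificate: {A3, B1} is a vertex cover of size 2 (every listed pair touches it), so no matching can be larger.

2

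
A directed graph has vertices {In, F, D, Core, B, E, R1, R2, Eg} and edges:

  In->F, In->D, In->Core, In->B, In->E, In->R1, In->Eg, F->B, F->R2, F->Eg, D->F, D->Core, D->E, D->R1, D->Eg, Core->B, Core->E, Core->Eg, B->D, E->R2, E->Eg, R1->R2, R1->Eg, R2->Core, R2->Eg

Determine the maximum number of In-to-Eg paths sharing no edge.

Assign every edge capacity 1; by Menger, the answer equals the max flow.
Path In→Eg (+1); total 1.
Path In→F→Eg (+1); total 2.
Path In→D→Eg (+1); total 3.
Path In→Core→Eg (+1); total 4.
Path In→E→Eg (+1); total 5.
Path In→R1→Eg (+1); total 6.
Path In→B→D→F→R2→Eg (+1); total 7.
No residual In→Eg path; max flow = 7.
Certifying cut of size 7: {In→B, In→Core, In→D, In→E, In→Eg, In→F, In→R1}.

7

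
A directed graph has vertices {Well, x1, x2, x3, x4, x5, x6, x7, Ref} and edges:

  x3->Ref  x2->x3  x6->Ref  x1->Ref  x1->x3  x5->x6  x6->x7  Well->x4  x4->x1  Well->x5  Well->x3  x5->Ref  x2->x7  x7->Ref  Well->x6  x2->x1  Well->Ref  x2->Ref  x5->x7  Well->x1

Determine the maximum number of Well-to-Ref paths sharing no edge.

5

Assign every edge capacity 1; by Menger, the answer equals the max flow.
Path Well→Ref (+1); total 1.
Path Well→x1→Ref (+1); total 2.
Path Well→x3→Ref (+1); total 3.
Path Well→x5→Ref (+1); total 4.
Path Well→x6→Ref (+1); total 5.
No residual Well→Ref path; max flow = 5.
Certifying cut of size 5: {Well→Ref, Well→x5, Well→x6, x1→Ref, x3→Ref}.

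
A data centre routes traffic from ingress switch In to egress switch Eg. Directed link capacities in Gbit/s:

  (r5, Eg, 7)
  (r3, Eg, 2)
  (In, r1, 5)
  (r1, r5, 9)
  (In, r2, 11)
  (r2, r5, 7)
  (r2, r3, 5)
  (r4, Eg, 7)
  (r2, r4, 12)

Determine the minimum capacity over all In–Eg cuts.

16

Augment In→r1→r5→Eg: bottleneck 5, flow now 5.
Augment In→r2→r3→Eg: bottleneck 2, flow now 7.
Augment In→r2→r4→Eg: bottleneck 7, flow now 14.
Augment In→r2→r5→Eg: bottleneck 2, flow now 16.
No augmenting path remains; maximum flow = 16.
By max-flow min-cut, the minimum cut capacity equals the max flow.
In the residual graph, reachable from In: {In}.
Min-cut edges: In→r1 (5), In→r2 (11); capacity 5 + 11 = 16.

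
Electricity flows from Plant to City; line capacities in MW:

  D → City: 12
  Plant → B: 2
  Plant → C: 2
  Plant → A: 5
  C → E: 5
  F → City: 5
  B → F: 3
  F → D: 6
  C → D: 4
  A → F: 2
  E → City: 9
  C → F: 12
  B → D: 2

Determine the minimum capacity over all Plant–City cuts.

6

Augment Plant→A→F→City: bottleneck 2, flow now 2.
Augment Plant→B→D→City: bottleneck 2, flow now 4.
Augment Plant→C→D→City: bottleneck 2, flow now 6.
No augmenting path remains; maximum flow = 6.
By max-flow min-cut, the minimum cut capacity equals the max flow.
In the residual graph, reachable from Plant: {Plant, A}.
Min-cut edges: Plant→B (2), Plant→C (2), A→F (2); capacity 2 + 2 + 2 = 6.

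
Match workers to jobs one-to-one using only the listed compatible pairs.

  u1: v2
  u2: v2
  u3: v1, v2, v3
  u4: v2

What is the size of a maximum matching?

2

Unit-capacity flow: source→left, listed edges, right→sink; max matching = max flow.
Augmenting path u1→v2 (+1); matched 1.
Augmenting path u3→v1 (+1); matched 2.
No augmenting path remains; maximum matching = 2.
König certificate: {u3, v2} is a vertex cover of size 2 (every listed pair touches it), so no matching can be larger.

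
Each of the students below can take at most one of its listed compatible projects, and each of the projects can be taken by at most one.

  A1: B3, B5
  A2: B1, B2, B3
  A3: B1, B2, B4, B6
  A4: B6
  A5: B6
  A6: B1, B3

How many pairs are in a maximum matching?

Unit-capacity flow: source→left, listed edges, right→sink; max matching = max flow.
Augmenting path A1→B3 (+1); matched 1.
Augmenting path A2→B1 (+1); matched 2.
Augmenting path A3→B2 (+1); matched 3.
Augmenting path A4→B6 (+1); matched 4.
Augmenting path A6→B3→A1→B5 (+1); matched 5.
No augmenting path remains; maximum matching = 5.
König certificate: {A1, A2, A3, A6, B6} is a vertex cover of size 5 (every listed pair touches it), so no matching can be larger.

5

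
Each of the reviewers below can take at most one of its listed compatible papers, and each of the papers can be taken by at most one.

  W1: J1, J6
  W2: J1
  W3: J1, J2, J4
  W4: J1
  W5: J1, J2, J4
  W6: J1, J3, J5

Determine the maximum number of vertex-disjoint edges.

Unit-capacity flow: source→left, listed edges, right→sink; max matching = max flow.
Augmenting path W1→J1 (+1); matched 1.
Augmenting path W3→J2 (+1); matched 2.
Augmenting path W5→J4 (+1); matched 3.
Augmenting path W6→J3 (+1); matched 4.
Augmenting path W2→J1→W1→J6 (+1); matched 5.
No augmenting path remains; maximum matching = 5.
König certificate: {W1, W3, W5, W6, J1} is a vertex cover of size 5 (every listed pair touches it), so no matching can be larger.

5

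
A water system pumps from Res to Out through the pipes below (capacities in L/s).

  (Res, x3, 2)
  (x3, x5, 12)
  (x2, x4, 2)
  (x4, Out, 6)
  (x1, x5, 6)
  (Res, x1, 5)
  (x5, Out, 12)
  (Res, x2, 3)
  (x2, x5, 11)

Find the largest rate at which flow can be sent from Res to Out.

10

Augment Res→x1→x5→Out: bottleneck 5, flow now 5.
Augment Res→x2→x4→Out: bottleneck 2, flow now 7.
Augment Res→x2→x5→Out: bottleneck 1, flow now 8.
Augment Res→x3→x5→Out: bottleneck 2, flow now 10.
No augmenting path remains; maximum flow = 10.
In the residual graph, reachable from Res: {Res}.
Min-cut edges: Res→x1 (5), Res→x2 (3), Res→x3 (2); capacity 5 + 3 + 2 = 10.
This cut is saturated, so no flow can exceed 10.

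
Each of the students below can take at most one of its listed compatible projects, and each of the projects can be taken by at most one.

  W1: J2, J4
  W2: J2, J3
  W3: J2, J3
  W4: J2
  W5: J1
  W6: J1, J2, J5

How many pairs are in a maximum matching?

Unit-capacity flow: source→left, listed edges, right→sink; max matching = max flow.
Augmenting path W1→J2 (+1); matched 1.
Augmenting path W2→J3 (+1); matched 2.
Augmenting path W5→J1 (+1); matched 3.
Augmenting path W6→J5 (+1); matched 4.
Augmenting path W3→J2→W1→J4 (+1); matched 5.
No augmenting path remains; maximum matching = 5.
König certificate: {W1, W5, W6, J2, J3} is a vertex cover of size 5 (every listed pair touches it), so no matching can be larger.

5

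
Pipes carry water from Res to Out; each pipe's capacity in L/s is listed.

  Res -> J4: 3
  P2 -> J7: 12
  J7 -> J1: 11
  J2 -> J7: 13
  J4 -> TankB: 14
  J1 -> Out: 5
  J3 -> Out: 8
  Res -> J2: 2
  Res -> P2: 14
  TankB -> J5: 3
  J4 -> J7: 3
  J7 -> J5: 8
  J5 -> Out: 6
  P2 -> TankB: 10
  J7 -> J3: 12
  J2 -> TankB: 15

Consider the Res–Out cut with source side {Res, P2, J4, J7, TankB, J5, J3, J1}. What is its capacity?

Edges leaving {Res, P2, J4, J7, TankB, J5, J3, J1}: Res→J2 (2), J5→Out (6), J3→Out (8), J1→Out (5).
Cut capacity = 2 + 6 + 8 + 5 = 21.

21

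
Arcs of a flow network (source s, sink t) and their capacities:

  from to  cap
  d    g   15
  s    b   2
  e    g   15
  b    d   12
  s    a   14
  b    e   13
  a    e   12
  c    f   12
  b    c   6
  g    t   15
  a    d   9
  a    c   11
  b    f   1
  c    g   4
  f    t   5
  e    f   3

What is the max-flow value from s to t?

16

Augment s→b→f→t: bottleneck 1, flow now 1.
Augment s→a→c→f→t: bottleneck 4, flow now 5.
Augment s→a→c→g→t: bottleneck 4, flow now 9.
Augment s→a→d→g→t: bottleneck 6, flow now 15.
Augment s→b→d→g→t: bottleneck 1, flow now 16.
No augmenting path remains; maximum flow = 16.
In the residual graph, reachable from s: {s}.
Min-cut edges: s→a (14), s→b (2); capacity 14 + 2 = 16.
This cut is saturated, so no flow can exceed 16.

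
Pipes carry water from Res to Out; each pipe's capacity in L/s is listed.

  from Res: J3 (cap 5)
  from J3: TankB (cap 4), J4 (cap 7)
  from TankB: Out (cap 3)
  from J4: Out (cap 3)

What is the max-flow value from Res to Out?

5

Augment Res→J3→TankB→Out: bottleneck 3, flow now 3.
Augment Res→J3→J4→Out: bottleneck 2, flow now 5.
No augmenting path remains; maximum flow = 5.
In the residual graph, reachable from Res: {Res}.
Min-cut edges: Res→J3 (5); capacity 5 = 5.
This cut is saturated, so no flow can exceed 5.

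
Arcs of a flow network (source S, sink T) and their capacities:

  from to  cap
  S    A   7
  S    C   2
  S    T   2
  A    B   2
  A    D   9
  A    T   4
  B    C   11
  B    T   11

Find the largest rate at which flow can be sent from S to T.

Augment S→T: bottleneck 2, flow now 2.
Augment S→A→T: bottleneck 4, flow now 6.
Augment S→A→B→T: bottleneck 2, flow now 8.
No augmenting path remains; maximum flow = 8.
In the residual graph, reachable from S: {S, A, C, D}.
Min-cut edges: S→T (2), A→B (2), A→T (4); capacity 2 + 2 + 4 = 8.
This cut is saturated, so no flow can exceed 8.

8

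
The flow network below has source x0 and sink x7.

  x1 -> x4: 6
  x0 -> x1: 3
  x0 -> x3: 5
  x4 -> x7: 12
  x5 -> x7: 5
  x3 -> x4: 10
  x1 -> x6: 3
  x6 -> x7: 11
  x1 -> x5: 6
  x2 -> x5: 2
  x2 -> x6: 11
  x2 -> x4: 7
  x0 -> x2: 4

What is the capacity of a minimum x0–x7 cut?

Augment x0→x1→x4→x7: bottleneck 3, flow now 3.
Augment x0→x2→x4→x7: bottleneck 4, flow now 7.
Augment x0→x3→x4→x7: bottleneck 5, flow now 12.
No augmenting path remains; maximum flow = 12.
By max-flow min-cut, the minimum cut capacity equals the max flow.
In the residual graph, reachable from x0: {x0}.
Min-cut edges: x0→x1 (3), x0→x2 (4), x0→x3 (5); capacity 3 + 4 + 5 = 12.

12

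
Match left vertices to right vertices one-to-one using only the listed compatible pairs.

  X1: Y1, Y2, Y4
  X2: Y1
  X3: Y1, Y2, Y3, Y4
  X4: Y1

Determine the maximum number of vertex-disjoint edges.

3

Unit-capacity flow: source→left, listed edges, right→sink; max matching = max flow.
Augmenting path X1→Y1 (+1); matched 1.
Augmenting path X3→Y2 (+1); matched 2.
Augmenting path X2→Y1→X1→Y4 (+1); matched 3.
No augmenting path remains; maximum matching = 3.
König certificate: {X1, X3, Y1} is a vertex cover of size 3 (every listed pair touches it), so no matching can be larger.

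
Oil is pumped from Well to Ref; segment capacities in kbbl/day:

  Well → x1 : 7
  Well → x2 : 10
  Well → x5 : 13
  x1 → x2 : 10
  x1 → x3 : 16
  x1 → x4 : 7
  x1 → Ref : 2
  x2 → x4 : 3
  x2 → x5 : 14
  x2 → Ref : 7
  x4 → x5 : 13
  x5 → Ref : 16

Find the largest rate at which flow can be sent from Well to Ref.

25

Augment Well→x1→Ref: bottleneck 2, flow now 2.
Augment Well→x2→Ref: bottleneck 7, flow now 9.
Augment Well→x5→Ref: bottleneck 13, flow now 22.
Augment Well→x2→x5→Ref: bottleneck 3, flow now 25.
No augmenting path remains; maximum flow = 25.
In the residual graph, reachable from Well: {Well, x1, x2, x3, x4, x5}.
Min-cut edges: x1→Ref (2), x2→Ref (7), x5→Ref (16); capacity 2 + 7 + 16 = 25.
This cut is saturated, so no flow can exceed 25.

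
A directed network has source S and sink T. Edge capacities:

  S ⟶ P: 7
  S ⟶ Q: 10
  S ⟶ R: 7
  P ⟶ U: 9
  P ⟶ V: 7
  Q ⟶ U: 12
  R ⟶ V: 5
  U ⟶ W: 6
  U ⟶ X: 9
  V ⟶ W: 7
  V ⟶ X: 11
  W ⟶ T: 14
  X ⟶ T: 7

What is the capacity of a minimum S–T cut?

Augment S→P→U→W→T: bottleneck 6, flow now 6.
Augment S→P→U→X→T: bottleneck 1, flow now 7.
Augment S→Q→U→X→T: bottleneck 6, flow now 13.
Augment S→R→V→W→T: bottleneck 5, flow now 18.
Augment S→Q→U→P→V→W→T: bottleneck 2, flow now 20. (uses reverse residual edge)
No augmenting path remains; maximum flow = 20.
By max-flow min-cut, the minimum cut capacity equals the max flow.
In the residual graph, reachable from S: {S, P, Q, R, U, V, X}.
Min-cut edges: U→W (6), V→W (7), X→T (7); capacity 6 + 7 + 7 = 20.

20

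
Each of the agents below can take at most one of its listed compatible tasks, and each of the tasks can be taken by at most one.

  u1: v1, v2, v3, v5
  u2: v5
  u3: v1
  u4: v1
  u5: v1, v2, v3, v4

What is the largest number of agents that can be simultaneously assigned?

Unit-capacity flow: source→left, listed edges, right→sink; max matching = max flow.
Augmenting path u1→v1 (+1); matched 1.
Augmenting path u2→v5 (+1); matched 2.
Augmenting path u5→v2 (+1); matched 3.
Augmenting path u3→v1→u1→v3 (+1); matched 4.
No augmenting path remains; maximum matching = 4.
König certificate: {u1, u2, u5, v1} is a vertex cover of size 4 (every listed pair touches it), so no matching can be larger.

4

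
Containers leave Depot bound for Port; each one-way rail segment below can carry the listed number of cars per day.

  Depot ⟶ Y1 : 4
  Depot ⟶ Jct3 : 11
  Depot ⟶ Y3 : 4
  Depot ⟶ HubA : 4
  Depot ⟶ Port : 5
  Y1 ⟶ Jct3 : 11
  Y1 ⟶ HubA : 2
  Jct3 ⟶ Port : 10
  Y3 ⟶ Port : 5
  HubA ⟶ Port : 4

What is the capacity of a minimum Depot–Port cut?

Augment Depot→Port: bottleneck 5, flow now 5.
Augment Depot→Jct3→Port: bottleneck 10, flow now 15.
Augment Depot→Y3→Port: bottleneck 4, flow now 19.
Augment Depot→HubA→Port: bottleneck 4, flow now 23.
No augmenting path remains; maximum flow = 23.
By max-flow min-cut, the minimum cut capacity equals the max flow.
In the residual graph, reachable from Depot: {Depot, Y1, Jct3, HubA}.
Min-cut edges: Depot→Y3 (4), Depot→Port (5), Jct3→Port (10), HubA→Port (4); capacity 4 + 5 + 10 + 4 = 23.

23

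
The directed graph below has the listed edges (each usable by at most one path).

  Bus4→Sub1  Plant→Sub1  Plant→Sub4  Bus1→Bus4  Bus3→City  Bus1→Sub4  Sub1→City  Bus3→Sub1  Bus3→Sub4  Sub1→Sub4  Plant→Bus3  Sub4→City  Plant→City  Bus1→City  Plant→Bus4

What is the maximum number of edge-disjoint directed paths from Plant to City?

4

Assign every edge capacity 1; by Menger, the answer equals the max flow.
Path Plant→City (+1); total 1.
Path Plant→Bus3→City (+1); total 2.
Path Plant→Sub1→City (+1); total 3.
Path Plant→Sub4→City (+1); total 4.
No residual Plant→City path; max flow = 4.
Certifying cut of size 4: {Plant→Bus3, Plant→City, Sub1→City, Sub4→City}.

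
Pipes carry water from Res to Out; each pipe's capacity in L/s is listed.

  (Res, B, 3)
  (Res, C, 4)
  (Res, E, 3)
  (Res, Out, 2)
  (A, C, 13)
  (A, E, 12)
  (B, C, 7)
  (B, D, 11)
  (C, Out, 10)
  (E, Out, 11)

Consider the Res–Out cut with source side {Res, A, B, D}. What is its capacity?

41

Edges leaving {Res, A, B, D}: Res→C (4), Res→E (3), Res→Out (2), A→C (13), A→E (12), B→C (7).
Cut capacity = 4 + 3 + 2 + 13 + 12 + 7 = 41.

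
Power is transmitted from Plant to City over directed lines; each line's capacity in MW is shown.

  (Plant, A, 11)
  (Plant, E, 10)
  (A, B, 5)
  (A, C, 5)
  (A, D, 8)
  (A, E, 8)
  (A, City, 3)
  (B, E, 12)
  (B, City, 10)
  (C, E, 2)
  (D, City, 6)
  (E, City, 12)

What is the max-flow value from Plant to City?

Augment Plant→A→City: bottleneck 3, flow now 3.
Augment Plant→E→City: bottleneck 10, flow now 13.
Augment Plant→A→B→City: bottleneck 5, flow now 18.
Augment Plant→A→D→City: bottleneck 3, flow now 21.
No augmenting path remains; maximum flow = 21.
In the residual graph, reachable from Plant: {Plant}.
Min-cut edges: Plant→A (11), Plant→E (10); capacity 11 + 10 = 21.
This cut is saturated, so no flow can exceed 21.

21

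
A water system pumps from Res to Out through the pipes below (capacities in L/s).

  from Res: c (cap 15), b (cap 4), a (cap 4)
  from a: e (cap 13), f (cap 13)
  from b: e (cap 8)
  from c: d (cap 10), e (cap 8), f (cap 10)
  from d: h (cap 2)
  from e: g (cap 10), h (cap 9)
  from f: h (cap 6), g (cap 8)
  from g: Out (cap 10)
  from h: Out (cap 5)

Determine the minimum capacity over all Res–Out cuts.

15

Augment Res→a→e→g→Out: bottleneck 4, flow now 4.
Augment Res→b→e→g→Out: bottleneck 4, flow now 8.
Augment Res→c→d→h→Out: bottleneck 2, flow now 10.
Augment Res→c→e→g→Out: bottleneck 2, flow now 12.
Augment Res→c→e→h→Out: bottleneck 3, flow now 15.
No augmenting path remains; maximum flow = 15.
By max-flow min-cut, the minimum cut capacity equals the max flow.
In the residual graph, reachable from Res: {Res, a, b, c, d, e, f, g, h}.
Min-cut edges: g→Out (10), h→Out (5); capacity 10 + 5 = 15.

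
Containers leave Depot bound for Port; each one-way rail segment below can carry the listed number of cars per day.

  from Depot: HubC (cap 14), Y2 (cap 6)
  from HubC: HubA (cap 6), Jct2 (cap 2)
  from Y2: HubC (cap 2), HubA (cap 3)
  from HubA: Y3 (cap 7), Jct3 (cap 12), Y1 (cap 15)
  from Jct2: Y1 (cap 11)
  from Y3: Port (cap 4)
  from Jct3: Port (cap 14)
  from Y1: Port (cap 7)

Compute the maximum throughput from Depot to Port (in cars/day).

Augment Depot→HubC→HubA→Y3→Port: bottleneck 4, flow now 4.
Augment Depot→HubC→HubA→Jct3→Port: bottleneck 2, flow now 6.
Augment Depot→HubC→Jct2→Y1→Port: bottleneck 2, flow now 8.
Augment Depot→Y2→HubA→Jct3→Port: bottleneck 3, flow now 11.
No augmenting path remains; maximum flow = 11.
In the residual graph, reachable from Depot: {Depot, HubC, Y2}.
Min-cut edges: HubC→HubA (6), HubC→Jct2 (2), Y2→HubA (3); capacity 6 + 2 + 3 = 11.
This cut is saturated, so no flow can exceed 11.

11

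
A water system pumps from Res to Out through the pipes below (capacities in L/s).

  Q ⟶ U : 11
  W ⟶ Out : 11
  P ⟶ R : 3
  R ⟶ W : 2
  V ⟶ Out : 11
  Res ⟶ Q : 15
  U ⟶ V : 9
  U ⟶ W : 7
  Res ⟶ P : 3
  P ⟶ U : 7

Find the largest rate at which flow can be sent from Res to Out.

Augment Res→P→R→W→Out: bottleneck 2, flow now 2.
Augment Res→P→U→V→Out: bottleneck 1, flow now 3.
Augment Res→Q→U→V→Out: bottleneck 8, flow now 11.
Augment Res→Q→U→W→Out: bottleneck 3, flow now 14.
No augmenting path remains; maximum flow = 14.
In the residual graph, reachable from Res: {Res, Q}.
Min-cut edges: Res→P (3), Q→U (11); capacity 3 + 11 = 14.
This cut is saturated, so no flow can exceed 14.

14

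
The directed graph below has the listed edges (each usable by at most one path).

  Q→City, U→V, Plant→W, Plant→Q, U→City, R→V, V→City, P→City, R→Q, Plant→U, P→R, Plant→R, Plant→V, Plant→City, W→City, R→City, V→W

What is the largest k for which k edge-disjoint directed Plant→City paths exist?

Assign every edge capacity 1; by Menger, the answer equals the max flow.
Path Plant→City (+1); total 1.
Path Plant→Q→City (+1); total 2.
Path Plant→R→City (+1); total 3.
Path Plant→U→City (+1); total 4.
Path Plant→V→City (+1); total 5.
Path Plant→W→City (+1); total 6.
No residual Plant→City path; max flow = 6.
Certifying cut of size 6: {Plant→City, Plant→Q, Plant→R, Plant→U, Plant→V, Plant→W}.

6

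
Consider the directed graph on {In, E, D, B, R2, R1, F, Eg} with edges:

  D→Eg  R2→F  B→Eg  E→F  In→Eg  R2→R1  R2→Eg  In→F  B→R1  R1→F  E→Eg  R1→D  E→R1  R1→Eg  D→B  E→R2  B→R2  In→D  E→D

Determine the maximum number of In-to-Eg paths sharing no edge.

Assign every edge capacity 1; by Menger, the answer equals the max flow.
Path In→Eg (+1); total 1.
Path In→D→Eg (+1); total 2.
No residual In→Eg path; max flow = 2.
Certifying cut of size 2: {In→D, In→Eg}.

2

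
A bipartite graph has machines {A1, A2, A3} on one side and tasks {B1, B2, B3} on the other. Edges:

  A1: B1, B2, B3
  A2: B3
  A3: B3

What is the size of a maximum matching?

Unit-capacity flow: source→left, listed edges, right→sink; max matching = max flow.
Augmenting path A1→B1 (+1); matched 1.
Augmenting path A2→B3 (+1); matched 2.
No augmenting path remains; maximum matching = 2.
König certificate: {A1, B3} is a vertex cover of size 2 (every listed pair touches it), so no matching can be larger.

2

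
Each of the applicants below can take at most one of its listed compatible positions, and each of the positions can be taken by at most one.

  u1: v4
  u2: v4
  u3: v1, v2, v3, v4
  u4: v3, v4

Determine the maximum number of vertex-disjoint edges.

Unit-capacity flow: source→left, listed edges, right→sink; max matching = max flow.
Augmenting path u1→v4 (+1); matched 1.
Augmenting path u3→v1 (+1); matched 2.
Augmenting path u4→v3 (+1); matched 3.
No augmenting path remains; maximum matching = 3.
König certificate: {u3, u4, v4} is a vertex cover of size 3 (every listed pair touches it), so no matching can be larger.

3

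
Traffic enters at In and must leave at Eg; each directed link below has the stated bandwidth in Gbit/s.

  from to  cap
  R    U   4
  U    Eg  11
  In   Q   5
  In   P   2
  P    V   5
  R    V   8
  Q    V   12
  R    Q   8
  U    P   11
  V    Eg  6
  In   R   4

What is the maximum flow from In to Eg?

10

Augment In→P→V→Eg: bottleneck 2, flow now 2.
Augment In→Q→V→Eg: bottleneck 4, flow now 6.
Augment In→R→U→Eg: bottleneck 4, flow now 10.
No augmenting path remains; maximum flow = 10.
In the residual graph, reachable from In: {In, P, Q, V}.
Min-cut edges: In→R (4), V→Eg (6); capacity 4 + 6 = 10.
This cut is saturated, so no flow can exceed 10.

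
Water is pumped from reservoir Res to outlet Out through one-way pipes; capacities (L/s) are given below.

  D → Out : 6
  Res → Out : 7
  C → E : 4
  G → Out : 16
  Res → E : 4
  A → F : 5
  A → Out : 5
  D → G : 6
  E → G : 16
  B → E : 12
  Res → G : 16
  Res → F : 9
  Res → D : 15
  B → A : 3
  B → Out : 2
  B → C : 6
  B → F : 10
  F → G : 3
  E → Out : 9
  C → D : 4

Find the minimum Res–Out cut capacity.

Augment Res→Out: bottleneck 7, flow now 7.
Augment Res→D→Out: bottleneck 6, flow now 13.
Augment Res→E→Out: bottleneck 4, flow now 17.
Augment Res→G→Out: bottleneck 16, flow now 33.
No augmenting path remains; maximum flow = 33.
By max-flow min-cut, the minimum cut capacity equals the max flow.
In the residual graph, reachable from Res: {Res, D, F, G}.
Min-cut edges: Res→E (4), Res→Out (7), D→Out (6), G→Out (16); capacity 4 + 7 + 6 + 16 = 33.

33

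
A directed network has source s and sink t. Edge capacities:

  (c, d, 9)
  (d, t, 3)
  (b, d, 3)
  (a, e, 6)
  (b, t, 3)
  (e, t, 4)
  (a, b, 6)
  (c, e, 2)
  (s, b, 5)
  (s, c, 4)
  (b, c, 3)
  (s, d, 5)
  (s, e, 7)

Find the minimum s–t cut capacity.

10

Augment s→b→t: bottleneck 3, flow now 3.
Augment s→d→t: bottleneck 3, flow now 6.
Augment s→e→t: bottleneck 4, flow now 10.
No augmenting path remains; maximum flow = 10.
By max-flow min-cut, the minimum cut capacity equals the max flow.
In the residual graph, reachable from s: {s, b, c, d, e}.
Min-cut edges: b→t (3), d→t (3), e→t (4); capacity 3 + 3 + 4 = 10.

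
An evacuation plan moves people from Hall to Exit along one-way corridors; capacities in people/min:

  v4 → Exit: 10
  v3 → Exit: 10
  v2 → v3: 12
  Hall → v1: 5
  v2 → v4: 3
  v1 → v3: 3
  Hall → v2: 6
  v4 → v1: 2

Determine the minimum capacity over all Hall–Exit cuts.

9

Augment Hall→v1→v3→Exit: bottleneck 3, flow now 3.
Augment Hall→v2→v3→Exit: bottleneck 6, flow now 9.
No augmenting path remains; maximum flow = 9.
By max-flow min-cut, the minimum cut capacity equals the max flow.
In the residual graph, reachable from Hall: {Hall, v1}.
Min-cut edges: Hall→v2 (6), v1→v3 (3); capacity 6 + 3 = 9.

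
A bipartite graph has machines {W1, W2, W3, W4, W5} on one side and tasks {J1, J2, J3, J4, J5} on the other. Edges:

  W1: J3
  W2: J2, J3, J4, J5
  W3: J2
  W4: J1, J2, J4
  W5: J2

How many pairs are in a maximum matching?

Unit-capacity flow: source→left, listed edges, right→sink; max matching = max flow.
Augmenting path W1→J3 (+1); matched 1.
Augmenting path W2→J2 (+1); matched 2.
Augmenting path W4→J1 (+1); matched 3.
Augmenting path W3→J2→W2→J4 (+1); matched 4.
No augmenting path remains; maximum matching = 4.
König certificate: {W1, W2, W4, J2} is a vertex cover of size 4 (every listed pair touches it), so no matching can be larger.

4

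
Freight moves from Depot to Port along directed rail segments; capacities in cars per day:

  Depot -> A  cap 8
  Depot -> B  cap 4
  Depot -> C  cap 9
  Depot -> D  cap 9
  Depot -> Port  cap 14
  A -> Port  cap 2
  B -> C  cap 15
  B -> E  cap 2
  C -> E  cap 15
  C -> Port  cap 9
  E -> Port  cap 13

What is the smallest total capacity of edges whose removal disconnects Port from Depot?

Augment Depot→Port: bottleneck 14, flow now 14.
Augment Depot→A→Port: bottleneck 2, flow now 16.
Augment Depot→C→Port: bottleneck 9, flow now 25.
Augment Depot→B→E→Port: bottleneck 2, flow now 27.
Augment Depot→B→C→E→Port: bottleneck 2, flow now 29.
No augmenting path remains; maximum flow = 29.
By max-flow min-cut, the minimum cut capacity equals the max flow.
In the residual graph, reachable from Depot: {Depot, A, D}.
Min-cut edges: Depot→B (4), Depot→C (9), Depot→Port (14), A→Port (2); capacity 4 + 9 + 14 + 2 = 29.

29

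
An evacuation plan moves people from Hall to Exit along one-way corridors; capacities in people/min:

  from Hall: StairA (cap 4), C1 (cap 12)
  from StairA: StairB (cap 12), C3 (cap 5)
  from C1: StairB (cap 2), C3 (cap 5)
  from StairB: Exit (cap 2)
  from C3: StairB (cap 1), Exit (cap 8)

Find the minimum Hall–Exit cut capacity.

10

Augment Hall→StairA→StairB→Exit: bottleneck 2, flow now 2.
Augment Hall→StairA→C3→Exit: bottleneck 2, flow now 4.
Augment Hall→C1→C3→Exit: bottleneck 5, flow now 9.
Augment Hall→C1→StairB→StairA→C3→Exit: bottleneck 1, flow now 10. (uses reverse residual edge)
No augmenting path remains; maximum flow = 10.
By max-flow min-cut, the minimum cut capacity equals the max flow.
In the residual graph, reachable from Hall: {Hall, StairA, C1, StairB, C3}.
Min-cut edges: StairB→Exit (2), C3→Exit (8); capacity 2 + 8 = 10.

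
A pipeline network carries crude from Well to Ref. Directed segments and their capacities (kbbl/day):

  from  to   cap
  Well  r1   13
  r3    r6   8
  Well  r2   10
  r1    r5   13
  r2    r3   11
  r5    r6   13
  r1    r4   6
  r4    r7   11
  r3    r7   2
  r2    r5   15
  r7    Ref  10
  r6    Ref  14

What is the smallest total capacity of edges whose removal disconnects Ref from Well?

Augment Well→r1→r4→r7→Ref: bottleneck 6, flow now 6.
Augment Well→r1→r5→r6→Ref: bottleneck 7, flow now 13.
Augment Well→r2→r3→r6→Ref: bottleneck 7, flow now 20.
Augment Well→r2→r3→r7→Ref: bottleneck 2, flow now 22.
No augmenting path remains; maximum flow = 22.
By max-flow min-cut, the minimum cut capacity equals the max flow.
In the residual graph, reachable from Well: {Well, r1, r2, r3, r5, r6}.
Min-cut edges: r1→r4 (6), r3→r7 (2), r6→Ref (14); capacity 6 + 2 + 14 = 22.

22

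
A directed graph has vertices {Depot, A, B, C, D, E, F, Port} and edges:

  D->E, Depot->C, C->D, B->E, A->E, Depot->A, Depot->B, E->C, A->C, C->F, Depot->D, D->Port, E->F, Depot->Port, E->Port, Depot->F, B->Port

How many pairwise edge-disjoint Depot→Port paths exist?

Assign every edge capacity 1; by Menger, the answer equals the max flow.
Path Depot→Port (+1); total 1.
Path Depot→B→Port (+1); total 2.
Path Depot→D→Port (+1); total 3.
Path Depot→A→E→Port (+1); total 4.
No residual Depot→Port path; max flow = 4.
Certifying cut of size 4: {D→Port, Depot→B, Depot→Port, E→Port}.

4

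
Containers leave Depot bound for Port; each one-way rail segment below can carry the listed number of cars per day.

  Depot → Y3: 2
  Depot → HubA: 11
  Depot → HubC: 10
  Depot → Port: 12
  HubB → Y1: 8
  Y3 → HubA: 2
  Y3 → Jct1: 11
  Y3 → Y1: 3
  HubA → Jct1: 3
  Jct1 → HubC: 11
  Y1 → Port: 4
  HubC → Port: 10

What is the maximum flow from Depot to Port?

24

Augment Depot→Port: bottleneck 12, flow now 12.
Augment Depot→HubC→Port: bottleneck 10, flow now 22.
Augment Depot→Y3→Y1→Port: bottleneck 2, flow now 24.
No augmenting path remains; maximum flow = 24.
In the residual graph, reachable from Depot: {Depot, HubA, Jct1, HubC}.
Min-cut edges: Depot→Y3 (2), Depot→Port (12), HubC→Port (10); capacity 2 + 12 + 10 = 24.
This cut is saturated, so no flow can exceed 24.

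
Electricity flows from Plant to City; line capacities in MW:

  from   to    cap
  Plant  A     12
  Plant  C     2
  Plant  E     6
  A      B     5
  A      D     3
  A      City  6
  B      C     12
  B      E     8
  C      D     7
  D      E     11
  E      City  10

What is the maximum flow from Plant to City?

Augment Plant→A→City: bottleneck 6, flow now 6.
Augment Plant→E→City: bottleneck 6, flow now 12.
Augment Plant→A→B→E→City: bottleneck 4, flow now 16.
No augmenting path remains; maximum flow = 16.
In the residual graph, reachable from Plant: {Plant, A, B, C, D, E}.
Min-cut edges: A→City (6), E→City (10); capacity 6 + 10 = 16.
This cut is saturated, so no flow can exceed 16.

16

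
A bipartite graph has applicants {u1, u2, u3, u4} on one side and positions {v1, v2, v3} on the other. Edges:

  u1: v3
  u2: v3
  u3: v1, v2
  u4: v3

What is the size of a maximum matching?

Unit-capacity flow: source→left, listed edges, right→sink; max matching = max flow.
Augmenting path u1→v3 (+1); matched 1.
Augmenting path u3→v1 (+1); matched 2.
No augmenting path remains; maximum matching = 2.
König certificate: {u3, v3} is a vertex cover of size 2 (every listed pair touches it), so no matching can be larger.

2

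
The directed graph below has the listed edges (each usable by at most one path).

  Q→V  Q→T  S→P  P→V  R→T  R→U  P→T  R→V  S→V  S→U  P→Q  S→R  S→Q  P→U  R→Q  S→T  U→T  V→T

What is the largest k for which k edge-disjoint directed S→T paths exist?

6

Assign every edge capacity 1; by Menger, the answer equals the max flow.
Path S→T (+1); total 1.
Path S→P→T (+1); total 2.
Path S→Q→T (+1); total 3.
Path S→R→T (+1); total 4.
Path S→U→T (+1); total 5.
Path S→V→T (+1); total 6.
No residual S→T path; max flow = 6.
Certifying cut of size 6: {S→P, S→Q, S→R, S→T, S→U, S→V}.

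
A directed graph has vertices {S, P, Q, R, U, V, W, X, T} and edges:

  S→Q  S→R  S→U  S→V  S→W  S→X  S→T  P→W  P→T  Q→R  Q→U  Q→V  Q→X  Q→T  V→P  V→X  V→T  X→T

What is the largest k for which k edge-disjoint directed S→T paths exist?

4

Assign every edge capacity 1; by Menger, the answer equals the max flow.
Path S→T (+1); total 1.
Path S→Q→T (+1); total 2.
Path S→V→T (+1); total 3.
Path S→X→T (+1); total 4.
No residual S→T path; max flow = 4.
Certifying cut of size 4: {S→Q, S→T, S→V, S→X}.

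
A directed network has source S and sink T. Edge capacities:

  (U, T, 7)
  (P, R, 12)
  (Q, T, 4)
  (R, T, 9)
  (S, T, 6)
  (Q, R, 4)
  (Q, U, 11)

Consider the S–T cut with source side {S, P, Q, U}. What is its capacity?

33

Edges leaving {S, P, Q, U}: S→T (6), P→R (12), Q→R (4), Q→T (4), U→T (7).
Cut capacity = 6 + 12 + 4 + 4 + 7 = 33.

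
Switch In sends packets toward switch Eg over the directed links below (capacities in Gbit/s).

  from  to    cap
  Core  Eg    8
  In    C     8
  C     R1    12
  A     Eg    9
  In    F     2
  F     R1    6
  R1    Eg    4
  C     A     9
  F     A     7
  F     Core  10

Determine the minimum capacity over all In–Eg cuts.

Augment In→C→R1→Eg: bottleneck 4, flow now 4.
Augment In→C→A→Eg: bottleneck 4, flow now 8.
Augment In→F→Core→Eg: bottleneck 2, flow now 10.
No augmenting path remains; maximum flow = 10.
By max-flow min-cut, the minimum cut capacity equals the max flow.
In the residual graph, reachable from In: {In}.
Min-cut edges: In→C (8), In→F (2); capacity 8 + 2 = 10.

10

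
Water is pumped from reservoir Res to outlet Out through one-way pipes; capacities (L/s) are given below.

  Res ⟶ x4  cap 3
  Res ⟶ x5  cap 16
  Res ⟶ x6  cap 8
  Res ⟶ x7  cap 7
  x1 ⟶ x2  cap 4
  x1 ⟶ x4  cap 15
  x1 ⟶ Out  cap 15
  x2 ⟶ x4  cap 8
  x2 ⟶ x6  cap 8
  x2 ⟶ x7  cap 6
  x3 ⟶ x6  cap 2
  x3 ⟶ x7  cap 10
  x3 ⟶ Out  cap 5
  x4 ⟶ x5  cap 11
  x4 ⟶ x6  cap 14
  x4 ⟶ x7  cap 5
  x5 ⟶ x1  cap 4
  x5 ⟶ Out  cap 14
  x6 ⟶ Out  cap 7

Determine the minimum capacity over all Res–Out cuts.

Augment Res→x5→Out: bottleneck 14, flow now 14.
Augment Res→x6→Out: bottleneck 7, flow now 21.
Augment Res→x5→x1→Out: bottleneck 2, flow now 23.
Augment Res→x4→x5→x1→Out: bottleneck 2, flow now 25.
No augmenting path remains; maximum flow = 25.
By max-flow min-cut, the minimum cut capacity equals the max flow.
In the residual graph, reachable from Res: {Res, x4, x5, x6, x7}.
Min-cut edges: x5→x1 (4), x5→Out (14), x6→Out (7); capacity 4 + 14 + 7 = 25.

25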